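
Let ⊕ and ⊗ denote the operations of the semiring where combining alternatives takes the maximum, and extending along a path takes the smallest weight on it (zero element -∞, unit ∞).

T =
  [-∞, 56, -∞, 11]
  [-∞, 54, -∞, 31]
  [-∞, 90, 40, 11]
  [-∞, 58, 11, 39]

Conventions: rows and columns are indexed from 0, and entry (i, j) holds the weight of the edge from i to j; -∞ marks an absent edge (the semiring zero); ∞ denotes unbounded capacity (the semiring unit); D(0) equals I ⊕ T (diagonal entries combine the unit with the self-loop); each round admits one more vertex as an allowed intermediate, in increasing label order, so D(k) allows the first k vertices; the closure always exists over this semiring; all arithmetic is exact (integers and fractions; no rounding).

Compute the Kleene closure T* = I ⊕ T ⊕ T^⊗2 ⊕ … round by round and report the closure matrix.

D(0):
  [∞, 56, -∞, 11]
  [-∞, ∞, -∞, 31]
  [-∞, 90, ∞, 11]
  [-∞, 58, 11, ∞]
D(1):
  [∞, 56, -∞, 11]
  [-∞, ∞, -∞, 31]
  [-∞, 90, ∞, 11]
  [-∞, 58, 11, ∞]
D(2):
  [∞, 56, -∞, 31]
  [-∞, ∞, -∞, 31]
  [-∞, 90, ∞, 31]
  [-∞, 58, 11, ∞]
D(3):
  [∞, 56, -∞, 31]
  [-∞, ∞, -∞, 31]
  [-∞, 90, ∞, 31]
  [-∞, 58, 11, ∞]
D(4):
  [∞, 56, 11, 31]
  [-∞, ∞, 11, 31]
  [-∞, 90, ∞, 31]
  [-∞, 58, 11, ∞]
Answer: T* = [[∞, 56, 11, 31], [-∞, ∞, 11, 31], [-∞, 90, ∞, 31], [-∞, 58, 11, ∞]]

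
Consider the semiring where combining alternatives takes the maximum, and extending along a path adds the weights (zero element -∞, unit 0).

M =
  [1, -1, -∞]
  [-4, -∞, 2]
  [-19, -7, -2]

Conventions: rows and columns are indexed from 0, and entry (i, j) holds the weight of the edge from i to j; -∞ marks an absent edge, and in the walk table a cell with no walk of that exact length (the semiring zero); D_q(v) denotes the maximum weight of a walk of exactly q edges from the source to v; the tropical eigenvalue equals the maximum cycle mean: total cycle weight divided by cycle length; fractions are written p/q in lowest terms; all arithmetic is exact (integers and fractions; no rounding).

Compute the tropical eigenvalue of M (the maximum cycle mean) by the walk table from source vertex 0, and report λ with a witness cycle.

q=0: [0, -∞, -∞]
q=1: [1, -1, -∞]
q=2: [2, 0, 1]
q=3: [3, 1, 2]
Optimal cycle mean attained by: cycle 0->0, total 1, length 1.
Answer: λ = 1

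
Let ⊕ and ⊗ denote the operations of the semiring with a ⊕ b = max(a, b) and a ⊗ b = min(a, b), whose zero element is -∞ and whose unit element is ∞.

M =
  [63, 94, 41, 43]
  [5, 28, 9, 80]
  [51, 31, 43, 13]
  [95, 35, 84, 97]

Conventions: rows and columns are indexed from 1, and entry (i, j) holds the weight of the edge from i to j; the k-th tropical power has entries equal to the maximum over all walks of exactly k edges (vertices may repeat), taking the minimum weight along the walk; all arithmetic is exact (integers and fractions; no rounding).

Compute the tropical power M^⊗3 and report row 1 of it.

M^⊗2:
  [63, 63, 43, 80]
  [80, 35, 80, 80]
  [51, 51, 43, 43]
  [95, 94, 84, 97]
M^⊗3:
  [80, 63, 80, 80]
  [80, 80, 80, 80]
  [51, 51, 43, 51]
  [95, 94, 84, 97]
Answer: row 1 of M^⊗3 = [80, 63, 80, 80]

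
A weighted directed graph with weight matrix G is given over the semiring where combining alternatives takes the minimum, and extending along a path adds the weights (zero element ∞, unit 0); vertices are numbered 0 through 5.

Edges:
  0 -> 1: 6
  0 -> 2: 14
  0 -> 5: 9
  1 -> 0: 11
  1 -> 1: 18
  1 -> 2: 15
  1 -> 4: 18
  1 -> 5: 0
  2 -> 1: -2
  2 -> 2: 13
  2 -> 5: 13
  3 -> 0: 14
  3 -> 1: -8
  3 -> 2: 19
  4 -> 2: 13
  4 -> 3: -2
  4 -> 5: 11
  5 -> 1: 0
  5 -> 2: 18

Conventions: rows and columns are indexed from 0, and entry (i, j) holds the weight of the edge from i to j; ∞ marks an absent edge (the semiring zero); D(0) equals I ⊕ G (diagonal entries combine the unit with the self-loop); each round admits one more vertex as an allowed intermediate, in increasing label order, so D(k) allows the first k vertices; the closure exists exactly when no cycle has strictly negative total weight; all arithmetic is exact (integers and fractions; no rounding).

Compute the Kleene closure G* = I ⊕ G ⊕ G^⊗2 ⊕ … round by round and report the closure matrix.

D(0):
  [0, 6, 14, ∞, ∞, 9]
  [11, 0, 15, ∞, 18, 0]
  [∞, -2, 0, ∞, ∞, 13]
  [14, -8, 19, 0, ∞, ∞]
  [∞, ∞, 13, -2, 0, 11]
  [∞, 0, 18, ∞, ∞, 0]
D(1):
  [0, 6, 14, ∞, ∞, 9]
  [11, 0, 15, ∞, 18, 0]
  [∞, -2, 0, ∞, ∞, 13]
  [14, -8, 19, 0, ∞, 23]
  [∞, ∞, 13, -2, 0, 11]
  [∞, 0, 18, ∞, ∞, 0]
D(2):
  [0, 6, 14, ∞, 24, 6]
  [11, 0, 15, ∞, 18, 0]
  [9, -2, 0, ∞, 16, -2]
  [3, -8, 7, 0, 10, -8]
  [∞, ∞, 13, -2, 0, 11]
  [11, 0, 15, ∞, 18, 0]
D(3):
  [0, 6, 14, ∞, 24, 6]
  [11, 0, 15, ∞, 18, 0]
  [9, -2, 0, ∞, 16, -2]
  [3, -8, 7, 0, 10, -8]
  [22, 11, 13, -2, 0, 11]
  [11, 0, 15, ∞, 18, 0]
D(4):
  [0, 6, 14, ∞, 24, 6]
  [11, 0, 15, ∞, 18, 0]
  [9, -2, 0, ∞, 16, -2]
  [3, -8, 7, 0, 10, -8]
  [1, -10, 5, -2, 0, -10]
  [11, 0, 15, ∞, 18, 0]
D(5):
  [0, 6, 14, 22, 24, 6]
  [11, 0, 15, 16, 18, 0]
  [9, -2, 0, 14, 16, -2]
  [3, -8, 7, 0, 10, -8]
  [1, -10, 5, -2, 0, -10]
  [11, 0, 15, 16, 18, 0]
D(6):
  [0, 6, 14, 22, 24, 6]
  [11, 0, 15, 16, 18, 0]
  [9, -2, 0, 14, 16, -2]
  [3, -8, 7, 0, 10, -8]
  [1, -10, 5, -2, 0, -10]
  [11, 0, 15, 16, 18, 0]
Answer: G* = [[0, 6, 14, 22, 24, 6], [11, 0, 15, 16, 18, 0], [9, -2, 0, 14, 16, -2], [3, -8, 7, 0, 10, -8], [1, -10, 5, -2, 0, -10], [11, 0, 15, 16, 18, 0]]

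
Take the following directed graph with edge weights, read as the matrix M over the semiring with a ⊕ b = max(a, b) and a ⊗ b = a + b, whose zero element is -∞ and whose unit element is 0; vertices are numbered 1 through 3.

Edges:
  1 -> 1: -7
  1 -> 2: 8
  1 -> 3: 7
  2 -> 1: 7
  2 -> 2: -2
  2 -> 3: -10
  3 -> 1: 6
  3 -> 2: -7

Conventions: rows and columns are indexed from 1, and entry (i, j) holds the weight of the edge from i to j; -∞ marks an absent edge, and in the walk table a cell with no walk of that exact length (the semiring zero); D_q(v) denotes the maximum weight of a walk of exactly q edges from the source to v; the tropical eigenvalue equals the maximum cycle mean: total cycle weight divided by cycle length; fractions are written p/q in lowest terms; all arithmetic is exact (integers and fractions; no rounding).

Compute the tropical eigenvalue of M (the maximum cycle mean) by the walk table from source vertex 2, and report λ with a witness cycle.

q=0: [-∞, 0, -∞]
q=1: [7, -2, -10]
q=2: [5, 15, 14]
q=3: [22, 13, 12]
Optimal cycle mean attained by: cycle 1->2->1, total 8 + 7, length 2.
Answer: λ = 15/2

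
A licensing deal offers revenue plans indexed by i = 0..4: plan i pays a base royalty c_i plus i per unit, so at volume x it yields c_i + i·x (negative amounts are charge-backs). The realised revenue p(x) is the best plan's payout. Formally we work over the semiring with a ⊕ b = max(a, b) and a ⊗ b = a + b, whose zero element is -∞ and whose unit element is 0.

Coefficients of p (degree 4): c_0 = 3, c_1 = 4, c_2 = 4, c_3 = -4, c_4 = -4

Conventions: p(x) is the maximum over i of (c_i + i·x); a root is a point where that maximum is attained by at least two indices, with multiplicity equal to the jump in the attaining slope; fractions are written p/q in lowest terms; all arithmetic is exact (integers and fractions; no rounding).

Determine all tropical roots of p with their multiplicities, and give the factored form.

hull edge (i=0, c=3) to (i=1, c=4): slope 1, span 1
hull edge (i=1, c=4) to (i=2, c=4): slope 0, span 1
hull edge (i=2, c=4) to (i=4, c=-4): slope -4, span 2
Factored form: p(x) = -4 ⊗ (x ⊕ (-1)) ⊗ (x ⊕ 0) ⊗ (x ⊕ 4) ⊗ (x ⊕ 4)
Answer: roots = -1 (mult 1), 0 (mult 1), 4 (mult 2)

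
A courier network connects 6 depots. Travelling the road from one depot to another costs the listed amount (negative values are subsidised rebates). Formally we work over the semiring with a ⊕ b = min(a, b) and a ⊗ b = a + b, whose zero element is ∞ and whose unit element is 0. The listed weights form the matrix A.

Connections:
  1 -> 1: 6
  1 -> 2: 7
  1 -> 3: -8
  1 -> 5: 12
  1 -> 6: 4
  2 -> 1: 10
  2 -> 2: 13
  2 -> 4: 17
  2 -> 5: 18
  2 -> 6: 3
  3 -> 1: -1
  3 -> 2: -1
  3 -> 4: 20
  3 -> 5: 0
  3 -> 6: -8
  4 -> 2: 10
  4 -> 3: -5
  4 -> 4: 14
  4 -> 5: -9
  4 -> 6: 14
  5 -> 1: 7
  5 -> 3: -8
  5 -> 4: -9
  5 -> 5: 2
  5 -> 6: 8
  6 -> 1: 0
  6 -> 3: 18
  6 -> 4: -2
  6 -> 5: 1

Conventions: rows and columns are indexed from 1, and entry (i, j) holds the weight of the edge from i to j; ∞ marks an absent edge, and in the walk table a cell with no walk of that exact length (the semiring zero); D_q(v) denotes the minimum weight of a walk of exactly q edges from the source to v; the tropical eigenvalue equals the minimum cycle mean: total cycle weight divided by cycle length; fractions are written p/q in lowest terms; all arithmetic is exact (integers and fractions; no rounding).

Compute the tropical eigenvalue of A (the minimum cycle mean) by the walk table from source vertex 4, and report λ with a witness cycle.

q=0: [∞, ∞, ∞, 0, ∞, ∞]
q=1: [∞, 10, -5, 14, -9, 14]
q=2: [-6, -6, -17, -18, -7, -13]
q=3: [-18, -18, -23, -16, -27, -25]
q=4: [-25, -24, -35, -36, -25, -31]
q=5: [-36, -36, -41, -34, -45, -43]
q=6: [-43, -42, -53, -54, -43, -49]
Optimal cycle mean attained by: cycle 4->5->4, total (-9) + (-9), length 2.
Answer: λ = -9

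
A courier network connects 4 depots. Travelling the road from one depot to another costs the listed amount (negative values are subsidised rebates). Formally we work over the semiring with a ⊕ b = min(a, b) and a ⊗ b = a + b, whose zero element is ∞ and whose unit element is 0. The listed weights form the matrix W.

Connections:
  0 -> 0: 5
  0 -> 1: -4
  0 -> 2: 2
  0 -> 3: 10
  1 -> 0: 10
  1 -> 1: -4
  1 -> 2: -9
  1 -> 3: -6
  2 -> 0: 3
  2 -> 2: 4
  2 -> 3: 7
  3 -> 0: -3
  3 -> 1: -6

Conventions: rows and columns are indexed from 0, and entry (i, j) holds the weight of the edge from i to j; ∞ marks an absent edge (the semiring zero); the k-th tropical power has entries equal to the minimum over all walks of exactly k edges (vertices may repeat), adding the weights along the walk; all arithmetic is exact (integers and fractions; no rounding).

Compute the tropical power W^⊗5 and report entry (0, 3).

W^⊗2:
  [5, -8, -13, -10]
  [-9, -12, -13, -10]
  [4, -1, 5, 11]
  [2, -10, -15, -12]
W^⊗3:
  [-13, -16, -17, -14]
  [-13, -16, -21, -18]
  [8, -5, -10, -7]
  [-15, -18, -19, -16]
W^⊗4:
  [-17, -20, -25, -22]
  [-21, -24, -25, -22]
  [-10, -13, -14, -11]
  [-19, -22, -27, -24]
W^⊗5:
  [-25, -28, -29, -26]
  [-25, -28, -33, -30]
  [-14, -17, -22, -19]
  [-27, -30, -31, -28]
Key observation: the optimum is the walk 0->1->1->3->1->3, with weight (-4) + (-4) + (-6) + (-6) + (-6) = -26.
Optimal value attained by: walk 0->1->1->3->1->3.
Answer: (W^⊗5)[0][3] = -26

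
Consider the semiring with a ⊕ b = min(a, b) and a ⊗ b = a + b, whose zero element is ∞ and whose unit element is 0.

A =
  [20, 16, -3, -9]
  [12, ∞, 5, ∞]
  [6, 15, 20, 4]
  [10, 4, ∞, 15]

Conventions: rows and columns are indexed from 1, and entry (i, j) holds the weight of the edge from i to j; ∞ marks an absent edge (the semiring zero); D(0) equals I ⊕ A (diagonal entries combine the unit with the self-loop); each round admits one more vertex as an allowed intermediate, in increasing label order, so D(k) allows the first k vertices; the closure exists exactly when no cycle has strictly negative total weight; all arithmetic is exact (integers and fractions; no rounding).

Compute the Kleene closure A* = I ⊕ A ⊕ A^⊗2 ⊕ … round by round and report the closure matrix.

D(0):
  [0, 16, -3, -9]
  [12, 0, 5, ∞]
  [6, 15, 0, 4]
  [10, 4, ∞, 0]
D(1):
  [0, 16, -3, -9]
  [12, 0, 5, 3]
  [6, 15, 0, -3]
  [10, 4, 7, 0]
D(2):
  [0, 16, -3, -9]
  [12, 0, 5, 3]
  [6, 15, 0, -3]
  [10, 4, 7, 0]
D(3):
  [0, 12, -3, -9]
  [11, 0, 5, 2]
  [6, 15, 0, -3]
  [10, 4, 7, 0]
D(4):
  [0, -5, -3, -9]
  [11, 0, 5, 2]
  [6, 1, 0, -3]
  [10, 4, 7, 0]
Answer: A* = [[0, -5, -3, -9], [11, 0, 5, 2], [6, 1, 0, -3], [10, 4, 7, 0]]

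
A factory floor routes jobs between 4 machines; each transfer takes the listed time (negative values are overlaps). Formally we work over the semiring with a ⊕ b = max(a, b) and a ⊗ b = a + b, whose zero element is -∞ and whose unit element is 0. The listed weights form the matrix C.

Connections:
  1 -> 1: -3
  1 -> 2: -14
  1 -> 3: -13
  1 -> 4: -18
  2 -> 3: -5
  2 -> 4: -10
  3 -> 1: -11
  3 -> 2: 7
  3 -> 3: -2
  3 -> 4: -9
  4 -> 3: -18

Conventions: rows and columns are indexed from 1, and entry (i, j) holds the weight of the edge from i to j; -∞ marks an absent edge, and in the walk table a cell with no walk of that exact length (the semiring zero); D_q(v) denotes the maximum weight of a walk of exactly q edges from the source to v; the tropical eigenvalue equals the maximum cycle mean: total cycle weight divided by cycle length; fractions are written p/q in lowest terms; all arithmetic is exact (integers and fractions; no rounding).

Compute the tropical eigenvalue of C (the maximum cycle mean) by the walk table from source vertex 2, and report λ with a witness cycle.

q=0: [-∞, 0, -∞, -∞]
q=1: [-∞, -∞, -5, -10]
q=2: [-16, 2, -7, -14]
q=3: [-18, 0, -3, -8]
q=4: [-14, 4, -5, -10]
Optimal cycle mean attained by: cycle 2->3->2, total (-5) + 7, length 2.
Answer: λ = 1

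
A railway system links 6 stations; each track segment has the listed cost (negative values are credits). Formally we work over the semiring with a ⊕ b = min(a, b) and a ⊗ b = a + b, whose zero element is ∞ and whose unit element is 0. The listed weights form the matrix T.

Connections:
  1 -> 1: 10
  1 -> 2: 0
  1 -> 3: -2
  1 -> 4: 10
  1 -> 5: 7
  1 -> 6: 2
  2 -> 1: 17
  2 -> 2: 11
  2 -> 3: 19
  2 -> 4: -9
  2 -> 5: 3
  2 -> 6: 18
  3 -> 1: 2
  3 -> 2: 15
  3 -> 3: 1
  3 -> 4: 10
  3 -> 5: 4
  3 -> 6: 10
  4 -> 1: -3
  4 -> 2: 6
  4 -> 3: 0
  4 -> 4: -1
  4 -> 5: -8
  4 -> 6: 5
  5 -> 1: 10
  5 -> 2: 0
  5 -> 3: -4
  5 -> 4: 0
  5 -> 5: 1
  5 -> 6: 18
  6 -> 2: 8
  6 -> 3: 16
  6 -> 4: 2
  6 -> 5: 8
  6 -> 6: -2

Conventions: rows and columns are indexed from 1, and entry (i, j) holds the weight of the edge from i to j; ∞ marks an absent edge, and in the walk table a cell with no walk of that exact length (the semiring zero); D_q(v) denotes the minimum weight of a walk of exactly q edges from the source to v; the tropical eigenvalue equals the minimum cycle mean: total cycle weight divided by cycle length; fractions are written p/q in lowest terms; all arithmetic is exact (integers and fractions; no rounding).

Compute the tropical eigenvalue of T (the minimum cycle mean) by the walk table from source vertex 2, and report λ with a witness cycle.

q=0: [∞, 0, ∞, ∞, ∞, ∞]
q=1: [17, 11, 19, -9, 3, 18]
q=2: [-12, -3, -9, -10, -17, -4]
q=3: [-13, -17, -21, -17, -18, -10]
q=4: [-20, -18, -22, -26, -25, -12]
q=5: [-29, -25, -29, -27, -34, -21]
q=6: [-30, -34, -38, -34, -35, -27]
Optimal cycle mean attained by: cycle 2->4->5->2, total (-9) + (-8) + 0, length 3.
Answer: λ = -17/3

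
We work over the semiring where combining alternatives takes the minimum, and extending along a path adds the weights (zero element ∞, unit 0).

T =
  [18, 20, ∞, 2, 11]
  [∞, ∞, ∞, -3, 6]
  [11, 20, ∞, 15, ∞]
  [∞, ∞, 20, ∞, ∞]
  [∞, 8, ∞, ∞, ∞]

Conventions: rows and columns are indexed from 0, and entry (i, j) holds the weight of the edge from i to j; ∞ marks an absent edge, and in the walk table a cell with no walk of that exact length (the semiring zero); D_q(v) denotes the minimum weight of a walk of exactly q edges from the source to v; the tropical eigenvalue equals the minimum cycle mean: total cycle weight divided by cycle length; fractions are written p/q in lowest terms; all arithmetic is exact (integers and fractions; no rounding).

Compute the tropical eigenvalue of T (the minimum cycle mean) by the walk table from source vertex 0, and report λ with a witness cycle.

q=0: [0, ∞, ∞, ∞, ∞]
q=1: [18, 20, ∞, 2, 11]
q=2: [36, 19, 22, 17, 26]
q=3: [33, 34, 37, 16, 25]
q=4: [48, 33, 36, 31, 40]
q=5: [47, 48, 51, 30, 39]
Optimal cycle mean attained by: cycle 1->4->1, total 6 + 8, length 2.
Answer: λ = 7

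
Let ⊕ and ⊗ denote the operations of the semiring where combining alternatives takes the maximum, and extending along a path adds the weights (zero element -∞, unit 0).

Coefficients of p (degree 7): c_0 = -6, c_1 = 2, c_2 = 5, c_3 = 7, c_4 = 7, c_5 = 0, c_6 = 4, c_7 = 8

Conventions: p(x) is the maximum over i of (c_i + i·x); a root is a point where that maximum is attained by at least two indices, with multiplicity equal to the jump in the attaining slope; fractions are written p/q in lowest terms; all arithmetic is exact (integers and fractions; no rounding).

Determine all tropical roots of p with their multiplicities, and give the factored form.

hull edge (i=0, c=-6) to (i=1, c=2): slope 8, span 1
hull edge (i=1, c=2) to (i=2, c=5): slope 3, span 1
hull edge (i=2, c=5) to (i=3, c=7): slope 2, span 1
hull edge (i=3, c=7) to (i=7, c=8): slope 1/4, span 4
Factored form: p(x) = 8 ⊗ (x ⊕ (-8)) ⊗ (x ⊕ (-3)) ⊗ (x ⊕ (-2)) ⊗ (x ⊕ (-1/4)) ⊗ (x ⊕ (-1/4)) ⊗ (x ⊕ (-1/4)) ⊗ (x ⊕ (-1/4))
Answer: roots = -8 (mult 1), -3 (mult 1), -2 (mult 1), -1/4 (mult 4)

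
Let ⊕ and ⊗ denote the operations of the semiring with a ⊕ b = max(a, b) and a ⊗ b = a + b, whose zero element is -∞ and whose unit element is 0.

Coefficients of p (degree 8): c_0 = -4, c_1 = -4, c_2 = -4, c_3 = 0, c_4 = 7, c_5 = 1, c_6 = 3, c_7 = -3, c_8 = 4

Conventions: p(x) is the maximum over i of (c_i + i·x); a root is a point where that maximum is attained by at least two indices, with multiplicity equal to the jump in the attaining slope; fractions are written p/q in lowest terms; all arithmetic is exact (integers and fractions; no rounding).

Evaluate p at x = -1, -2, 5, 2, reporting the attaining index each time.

p(-1) = max(-4+0·(-1)=-4, -4+1·(-1)=-5, -4+2·(-1)=-6, 0+3·(-1)=-3, 7+4·(-1)=3, 1+5·(-1)=-4, 3+6·(-1)=-3, -3+7·(-1)=-10, 4+8·(-1)=-4) = 3 (attained by i=4)
p(-2) = max(-4+0·(-2)=-4, -4+1·(-2)=-6, -4+2·(-2)=-8, 0+3·(-2)=-6, 7+4·(-2)=-1, 1+5·(-2)=-9, 3+6·(-2)=-9, -3+7·(-2)=-17, 4+8·(-2)=-12) = -1 (attained by i=4)
p(5) = max(-4+0·5=-4, -4+1·5=1, -4+2·5=6, 0+3·5=15, 7+4·5=27, 1+5·5=26, 3+6·5=33, -3+7·5=32, 4+8·5=44) = 44 (attained by i=8)
p(2) = max(-4+0·2=-4, -4+1·2=-2, -4+2·2=0, 0+3·2=6, 7+4·2=15, 1+5·2=11, 3+6·2=15, -3+7·2=11, 4+8·2=20) = 20 (attained by i=8)
Answer: p(-1) = 3; p(-2) = -1; p(5) = 44; p(2) = 20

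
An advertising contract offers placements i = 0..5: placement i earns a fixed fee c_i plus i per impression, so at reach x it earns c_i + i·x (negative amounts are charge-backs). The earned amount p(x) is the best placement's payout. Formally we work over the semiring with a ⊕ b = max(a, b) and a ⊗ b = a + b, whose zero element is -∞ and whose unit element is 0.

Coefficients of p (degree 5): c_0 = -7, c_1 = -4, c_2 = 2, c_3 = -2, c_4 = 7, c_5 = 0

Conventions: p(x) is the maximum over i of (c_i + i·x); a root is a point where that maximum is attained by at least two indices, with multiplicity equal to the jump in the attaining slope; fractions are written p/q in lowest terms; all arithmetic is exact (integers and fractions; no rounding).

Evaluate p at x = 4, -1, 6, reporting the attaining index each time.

p(4) = max(-7+0·4=-7, -4+1·4=0, 2+2·4=10, -2+3·4=10, 7+4·4=23, 0+5·4=20) = 23 (attained by i=4)
p(-1) = max(-7+0·(-1)=-7, -4+1·(-1)=-5, 2+2·(-1)=0, -2+3·(-1)=-5, 7+4·(-1)=3, 0+5·(-1)=-5) = 3 (attained by i=4)
p(6) = max(-7+0·6=-7, -4+1·6=2, 2+2·6=14, -2+3·6=16, 7+4·6=31, 0+5·6=30) = 31 (attained by i=4)
Answer: p(4) = 23; p(-1) = 3; p(6) = 31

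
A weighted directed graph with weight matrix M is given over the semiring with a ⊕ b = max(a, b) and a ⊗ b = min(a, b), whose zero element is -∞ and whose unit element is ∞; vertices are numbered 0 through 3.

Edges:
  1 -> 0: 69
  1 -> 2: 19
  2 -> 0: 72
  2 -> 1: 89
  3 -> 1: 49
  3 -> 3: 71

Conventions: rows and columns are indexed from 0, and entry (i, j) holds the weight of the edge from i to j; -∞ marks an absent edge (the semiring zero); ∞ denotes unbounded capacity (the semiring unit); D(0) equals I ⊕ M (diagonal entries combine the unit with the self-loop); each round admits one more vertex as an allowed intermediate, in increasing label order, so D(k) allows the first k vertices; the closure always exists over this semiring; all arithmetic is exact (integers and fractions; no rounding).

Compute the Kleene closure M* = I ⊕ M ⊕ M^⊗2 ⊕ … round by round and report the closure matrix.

D(0):
  [∞, -∞, -∞, -∞]
  [69, ∞, 19, -∞]
  [72, 89, ∞, -∞]
  [-∞, 49, -∞, ∞]
D(1):
  [∞, -∞, -∞, -∞]
  [69, ∞, 19, -∞]
  [72, 89, ∞, -∞]
  [-∞, 49, -∞, ∞]
D(2):
  [∞, -∞, -∞, -∞]
  [69, ∞, 19, -∞]
  [72, 89, ∞, -∞]
  [49, 49, 19, ∞]
D(3):
  [∞, -∞, -∞, -∞]
  [69, ∞, 19, -∞]
  [72, 89, ∞, -∞]
  [49, 49, 19, ∞]
D(4):
  [∞, -∞, -∞, -∞]
  [69, ∞, 19, -∞]
  [72, 89, ∞, -∞]
  [49, 49, 19, ∞]
Answer: M* = [[∞, -∞, -∞, -∞], [69, ∞, 19, -∞], [72, 89, ∞, -∞], [49, 49, 19, ∞]]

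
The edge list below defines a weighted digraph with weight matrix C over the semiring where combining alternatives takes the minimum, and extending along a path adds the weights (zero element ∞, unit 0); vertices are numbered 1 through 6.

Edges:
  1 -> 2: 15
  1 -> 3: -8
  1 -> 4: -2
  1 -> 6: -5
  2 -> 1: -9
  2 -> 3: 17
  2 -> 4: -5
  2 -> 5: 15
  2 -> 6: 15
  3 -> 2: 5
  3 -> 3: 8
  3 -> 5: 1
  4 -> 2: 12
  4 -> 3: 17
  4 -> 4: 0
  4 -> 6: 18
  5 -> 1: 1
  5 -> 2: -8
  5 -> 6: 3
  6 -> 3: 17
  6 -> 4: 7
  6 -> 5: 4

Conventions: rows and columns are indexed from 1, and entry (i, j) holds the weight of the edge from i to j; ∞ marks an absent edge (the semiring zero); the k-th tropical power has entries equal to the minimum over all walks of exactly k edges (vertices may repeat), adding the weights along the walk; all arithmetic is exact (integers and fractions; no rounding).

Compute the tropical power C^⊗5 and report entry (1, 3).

C^⊗2:
  [6, -3, 0, -2, -7, 16]
  [16, 6, -17, -11, 18, -14]
  [-4, -7, 16, 0, 9, 4]
  [3, 12, 17, 0, 18, 18]
  [-17, 16, -7, -13, 7, -4]
  [5, -4, 24, 7, 18, 7]
C^⊗3:
  [-12, -15, -2, -8, 1, -4]
  [-3, -12, -9, -11, -16, 7]
  [-16, 1, -12, -12, 8, -9]
  [3, 10, -5, 0, 18, -2]
  [7, -2, -25, -19, -6, -22]
  [-13, 10, -3, -9, 11, 0]
C^⊗4:
  [-24, -7, -20, -20, -1, -17]
  [-21, -24, -11, -17, -8, -13]
  [-8, -7, -24, -18, -11, -21]
  [1, 0, -5, 0, -4, -2]
  [-11, -20, -17, -19, -24, -3]
  [1, 2, -21, -15, -2, -18]
C^⊗5:
  [-16, -15, -32, -26, -19, -29]
  [-33, -16, -29, -29, -10, -26]
  [-16, -19, -16, -18, -23, -13]
  [-9, -12, -7, -5, -4, -4]
  [-29, -32, -19, -25, -16, -21]
  [-7, -16, -13, -15, -20, -4]
Key observation: the optimum is the walk 1->3->5->2->1->3, with weight (-8) + 1 + (-8) + (-9) + (-8) = -32.
Optimal value attained by: walk 1->3->5->2->1->3.
Answer: (C^⊗5)[1][3] = -32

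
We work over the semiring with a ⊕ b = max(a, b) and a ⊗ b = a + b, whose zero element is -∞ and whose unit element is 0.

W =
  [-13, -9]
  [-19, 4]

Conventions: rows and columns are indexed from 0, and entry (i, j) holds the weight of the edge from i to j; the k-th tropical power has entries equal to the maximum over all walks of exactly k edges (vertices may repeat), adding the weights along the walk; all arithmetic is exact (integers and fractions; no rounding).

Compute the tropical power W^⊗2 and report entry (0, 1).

W^⊗2:
  [-26, -5]
  [-15, 8]
Key observation: the optimum is the walk 0->1->1, with weight (-9) + 4 = -5.
Optimal value attained by: walk 0->1->1.
Answer: (W^⊗2)[0][1] = -5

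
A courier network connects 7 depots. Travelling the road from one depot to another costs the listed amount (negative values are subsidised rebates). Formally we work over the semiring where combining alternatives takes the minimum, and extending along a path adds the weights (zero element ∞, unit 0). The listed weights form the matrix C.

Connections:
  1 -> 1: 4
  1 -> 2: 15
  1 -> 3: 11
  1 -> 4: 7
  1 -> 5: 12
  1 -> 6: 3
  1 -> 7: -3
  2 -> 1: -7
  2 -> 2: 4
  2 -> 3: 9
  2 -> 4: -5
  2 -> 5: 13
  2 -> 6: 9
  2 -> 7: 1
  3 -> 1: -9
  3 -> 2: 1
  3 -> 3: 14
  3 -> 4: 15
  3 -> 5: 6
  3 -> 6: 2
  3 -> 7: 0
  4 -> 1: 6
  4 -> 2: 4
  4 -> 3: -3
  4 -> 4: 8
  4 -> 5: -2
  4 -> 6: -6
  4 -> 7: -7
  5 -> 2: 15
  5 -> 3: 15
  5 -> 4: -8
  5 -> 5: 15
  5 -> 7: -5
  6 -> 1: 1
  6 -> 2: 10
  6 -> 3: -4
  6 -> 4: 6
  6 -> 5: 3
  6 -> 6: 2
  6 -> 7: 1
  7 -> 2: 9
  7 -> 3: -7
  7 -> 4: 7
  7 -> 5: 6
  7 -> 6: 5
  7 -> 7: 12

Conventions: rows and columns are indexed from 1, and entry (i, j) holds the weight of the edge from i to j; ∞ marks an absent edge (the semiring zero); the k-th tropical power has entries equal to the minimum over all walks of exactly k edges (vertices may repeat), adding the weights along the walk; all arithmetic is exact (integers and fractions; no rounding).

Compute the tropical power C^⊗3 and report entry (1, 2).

C^⊗2:
  [2, 6, -10, 4, 3, 1, 0]
  [-3, -1, -8, -1, -7, -11, -12]
  [-6, 5, -7, -4, 3, -6, -12]
  [-12, -2, -14, -10, -3, -4, -7]
  [-2, -4, -12, 0, -10, -14, -15]
  [-13, -3, -6, -5, 2, -2, -4]
  [-16, -6, 1, -2, -1, -5, -7]
C^⊗3:
  [-19, -9, -7, -5, -4, -8, -10]
  [-17, -7, -19, -15, -8, -9, -12]
  [-16, -6, -19, -5, -6, -10, -11]
  [-23, -13, -14, -11, -12, -16, -17]
  [-21, -11, -22, -18, -11, -12, -15]
  [-15, -5, -11, -8, -7, -11, -16]
  [-13, -2, -14, -11, -4, -13, -19]
Key observation: the optimum is the walk 1->7->3->2, with weight (-3) + (-7) + 1 = -9.
Optimal value attained by: walk 1->7->3->2.
Answer: (C^⊗3)[1][2] = -9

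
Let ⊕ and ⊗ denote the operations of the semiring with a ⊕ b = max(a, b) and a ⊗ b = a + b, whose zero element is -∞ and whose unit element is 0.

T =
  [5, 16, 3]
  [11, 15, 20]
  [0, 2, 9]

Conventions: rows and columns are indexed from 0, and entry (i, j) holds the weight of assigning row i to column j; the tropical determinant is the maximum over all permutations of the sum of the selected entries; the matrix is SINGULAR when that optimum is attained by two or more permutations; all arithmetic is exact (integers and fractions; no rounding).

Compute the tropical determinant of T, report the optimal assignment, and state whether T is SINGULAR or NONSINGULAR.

σ = (0, 1, 2): 5 + 15 + 9 = 29
σ = (0, 2, 1): 5 + 20 + 2 = 27
σ = (1, 0, 2): 16 + 11 + 9 = 36
σ = (1, 2, 0): 16 + 20 + 0 = 36
σ = (2, 0, 1): 3 + 11 + 2 = 16
σ = (2, 1, 0): 3 + 15 + 0 = 18
Optimal value attained by: σ = (1, 0, 2).
Answer: det⊕(T) = 36; verdict: SINGULAR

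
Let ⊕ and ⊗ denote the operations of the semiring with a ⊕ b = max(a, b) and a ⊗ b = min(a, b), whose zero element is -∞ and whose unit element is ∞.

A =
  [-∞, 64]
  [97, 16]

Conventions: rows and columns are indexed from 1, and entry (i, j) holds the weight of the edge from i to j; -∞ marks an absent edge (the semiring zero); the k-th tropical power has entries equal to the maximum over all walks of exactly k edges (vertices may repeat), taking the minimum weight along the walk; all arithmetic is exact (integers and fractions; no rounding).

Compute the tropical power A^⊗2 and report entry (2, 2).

A^⊗2:
  [64, 16]
  [16, 64]
Key observation: the optimum is the walk 2->1->2, with weight 97 min 64 = 64.
Optimal value attained by: walk 2->1->2.
Answer: (A^⊗2)[2][2] = 64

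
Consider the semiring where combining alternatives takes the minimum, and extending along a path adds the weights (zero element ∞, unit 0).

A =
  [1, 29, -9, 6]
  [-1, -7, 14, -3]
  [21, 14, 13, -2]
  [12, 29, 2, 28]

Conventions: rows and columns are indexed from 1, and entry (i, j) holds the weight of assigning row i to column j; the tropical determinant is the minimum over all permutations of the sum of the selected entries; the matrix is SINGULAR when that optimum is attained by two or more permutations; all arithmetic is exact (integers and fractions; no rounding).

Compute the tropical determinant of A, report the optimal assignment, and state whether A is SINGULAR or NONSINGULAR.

σ = (1, 2, 3, 4): 1 + (-7) + 13 + 28 = 35
σ = (1, 2, 4, 3): 1 + (-7) + (-2) + 2 = -6
σ = (1, 3, 2, 4): 1 + 14 + 14 + 28 = 57
σ = (1, 3, 4, 2): 1 + 14 + (-2) + 29 = 42
σ = (1, 4, 2, 3): 1 + (-3) + 14 + 2 = 14
σ = (1, 4, 3, 2): 1 + (-3) + 13 + 29 = 40
σ = (2, 1, 3, 4): 29 + (-1) + 13 + 28 = 69
σ = (2, 1, 4, 3): 29 + (-1) + (-2) + 2 = 28
σ = (2, 3, 1, 4): 29 + 14 + 21 + 28 = 92
σ = (2, 3, 4, 1): 29 + 14 + (-2) + 12 = 53
σ = (2, 4, 1, 3): 29 + (-3) + 21 + 2 = 49
σ = (2, 4, 3, 1): 29 + (-3) + 13 + 12 = 51
σ = (3, 1, 2, 4): (-9) + (-1) + 14 + 28 = 32
σ = (3, 1, 4, 2): (-9) + (-1) + (-2) + 29 = 17
σ = (3, 2, 1, 4): (-9) + (-7) + 21 + 28 = 33
σ = (3, 2, 4, 1): (-9) + (-7) + (-2) + 12 = -6
σ = (3, 4, 1, 2): (-9) + (-3) + 21 + 29 = 38
σ = (3, 4, 2, 1): (-9) + (-3) + 14 + 12 = 14
σ = (4, 1, 2, 3): 6 + (-1) + 14 + 2 = 21
σ = (4, 1, 3, 2): 6 + (-1) + 13 + 29 = 47
σ = (4, 2, 1, 3): 6 + (-7) + 21 + 2 = 22
σ = (4, 2, 3, 1): 6 + (-7) + 13 + 12 = 24
σ = (4, 3, 1, 2): 6 + 14 + 21 + 29 = 70
σ = (4, 3, 2, 1): 6 + 14 + 14 + 12 = 46
Optimal value attained by: σ = (1, 2, 4, 3).
Answer: det⊕(A) = -6; verdict: SINGULAR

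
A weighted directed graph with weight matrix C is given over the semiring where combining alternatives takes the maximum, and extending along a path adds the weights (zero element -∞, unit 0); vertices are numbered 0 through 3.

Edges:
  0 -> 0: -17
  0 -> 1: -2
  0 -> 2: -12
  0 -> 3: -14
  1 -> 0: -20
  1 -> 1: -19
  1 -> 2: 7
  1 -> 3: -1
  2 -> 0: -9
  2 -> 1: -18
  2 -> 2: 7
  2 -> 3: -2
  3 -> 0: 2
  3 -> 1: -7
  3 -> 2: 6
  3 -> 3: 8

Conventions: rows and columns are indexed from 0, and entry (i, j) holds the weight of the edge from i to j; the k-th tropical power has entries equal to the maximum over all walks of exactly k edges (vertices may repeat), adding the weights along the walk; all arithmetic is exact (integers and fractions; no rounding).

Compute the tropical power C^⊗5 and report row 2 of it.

C^⊗2:
  [-12, -19, 5, -3]
  [1, -8, 14, 7]
  [0, -9, 14, 6]
  [10, 1, 14, 16]
C^⊗3:
  [-1, -10, 12, 5]
  [9, 0, 21, 15]
  [8, -1, 21, 14]
  [18, 9, 22, 24]
C^⊗4:
  [7, -2, 19, 13]
  [17, 8, 28, 23]
  [16, 7, 28, 22]
  [26, 17, 30, 32]
C^⊗5:
  [15, 6, 26, 21]
  [25, 16, 35, 31]
  [24, 15, 35, 30]
  [34, 25, 38, 40]
Answer: row 2 of C^⊗5 = [24, 15, 35, 30]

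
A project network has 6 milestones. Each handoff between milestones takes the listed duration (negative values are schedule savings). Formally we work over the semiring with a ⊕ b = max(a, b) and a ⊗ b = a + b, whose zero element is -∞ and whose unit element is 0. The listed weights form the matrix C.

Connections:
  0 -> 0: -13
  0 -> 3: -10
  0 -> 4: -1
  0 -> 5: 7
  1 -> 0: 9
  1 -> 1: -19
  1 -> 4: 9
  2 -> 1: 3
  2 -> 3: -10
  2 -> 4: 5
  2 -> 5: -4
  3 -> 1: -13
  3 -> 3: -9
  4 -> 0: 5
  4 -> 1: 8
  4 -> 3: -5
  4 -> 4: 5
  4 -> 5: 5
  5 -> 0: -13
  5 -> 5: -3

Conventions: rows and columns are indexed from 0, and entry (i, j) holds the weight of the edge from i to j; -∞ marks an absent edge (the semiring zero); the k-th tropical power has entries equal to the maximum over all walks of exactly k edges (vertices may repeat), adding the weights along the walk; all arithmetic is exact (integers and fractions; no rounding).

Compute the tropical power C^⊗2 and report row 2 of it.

C^⊗2:
  [4, 7, -∞, -6, 4, 4]
  [14, 17, -∞, 4, 14, 16]
  [12, 13, -∞, 0, 12, 10]
  [-4, -22, -∞, -18, -4, -∞]
  [17, 13, -∞, 0, 17, 12]
  [-16, -∞, -∞, -23, -14, -6]
Answer: row 2 of C^⊗2 = [12, 13, -∞, 0, 12, 10]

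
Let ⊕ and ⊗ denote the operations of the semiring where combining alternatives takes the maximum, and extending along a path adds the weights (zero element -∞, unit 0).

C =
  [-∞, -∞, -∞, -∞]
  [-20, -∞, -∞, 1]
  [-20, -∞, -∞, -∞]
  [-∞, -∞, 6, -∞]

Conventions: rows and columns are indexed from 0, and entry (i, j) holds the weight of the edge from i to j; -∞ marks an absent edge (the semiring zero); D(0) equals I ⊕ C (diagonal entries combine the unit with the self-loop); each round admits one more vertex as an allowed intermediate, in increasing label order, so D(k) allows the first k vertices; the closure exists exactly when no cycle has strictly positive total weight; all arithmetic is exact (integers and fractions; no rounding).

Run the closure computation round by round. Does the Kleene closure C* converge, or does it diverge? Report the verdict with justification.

D(0):
  [0, -∞, -∞, -∞]
  [-20, 0, -∞, 1]
  [-20, -∞, 0, -∞]
  [-∞, -∞, 6, 0]
D(1):
  [0, -∞, -∞, -∞]
  [-20, 0, -∞, 1]
  [-20, -∞, 0, -∞]
  [-∞, -∞, 6, 0]
D(2):
  [0, -∞, -∞, -∞]
  [-20, 0, -∞, 1]
  [-20, -∞, 0, -∞]
  [-∞, -∞, 6, 0]
D(3):
  [0, -∞, -∞, -∞]
  [-20, 0, -∞, 1]
  [-20, -∞, 0, -∞]
  [-14, -∞, 6, 0]
D(4):
  [0, -∞, -∞, -∞]
  [-13, 0, 7, 1]
  [-20, -∞, 0, -∞]
  [-14, -∞, 6, 0]
Key observation: every diagonal entry stays at the unit through all rounds, so no improving cycle exists.
Answer: CONVERGES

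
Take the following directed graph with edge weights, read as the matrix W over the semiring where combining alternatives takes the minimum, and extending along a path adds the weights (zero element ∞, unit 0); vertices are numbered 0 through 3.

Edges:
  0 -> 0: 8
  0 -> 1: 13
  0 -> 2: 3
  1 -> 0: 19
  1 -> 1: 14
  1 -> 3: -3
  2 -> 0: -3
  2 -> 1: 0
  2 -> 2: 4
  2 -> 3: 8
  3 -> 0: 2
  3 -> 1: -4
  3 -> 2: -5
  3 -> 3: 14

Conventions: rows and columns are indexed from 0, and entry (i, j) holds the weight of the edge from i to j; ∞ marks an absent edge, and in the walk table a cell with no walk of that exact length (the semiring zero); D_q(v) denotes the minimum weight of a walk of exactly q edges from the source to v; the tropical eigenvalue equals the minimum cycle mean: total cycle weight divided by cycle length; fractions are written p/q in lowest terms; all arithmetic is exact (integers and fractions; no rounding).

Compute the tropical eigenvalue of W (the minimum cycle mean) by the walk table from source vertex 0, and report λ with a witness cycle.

q=0: [0, ∞, ∞, ∞]
q=1: [8, 13, 3, ∞]
q=2: [0, 3, 7, 10]
q=3: [4, 6, 3, 0]
q=4: [0, -4, -5, 3]
Optimal cycle mean attained by: cycle 1->3->1, total (-3) + (-4), length 2.
Answer: λ = -7/2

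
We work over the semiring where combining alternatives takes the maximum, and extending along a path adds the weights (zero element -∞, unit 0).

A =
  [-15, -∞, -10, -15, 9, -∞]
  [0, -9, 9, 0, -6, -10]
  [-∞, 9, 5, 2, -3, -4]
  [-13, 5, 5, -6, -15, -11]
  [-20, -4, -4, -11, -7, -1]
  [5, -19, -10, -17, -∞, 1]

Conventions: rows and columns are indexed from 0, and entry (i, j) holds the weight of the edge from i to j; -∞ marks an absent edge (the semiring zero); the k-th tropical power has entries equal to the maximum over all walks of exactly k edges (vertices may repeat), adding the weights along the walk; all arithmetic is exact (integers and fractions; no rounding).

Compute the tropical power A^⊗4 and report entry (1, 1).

A^⊗2:
  [-11, 5, 5, -2, 2, 8]
  [-5, 18, 14, 11, 9, 5]
  [9, 14, 18, 9, 3, 1]
  [5, 14, 14, 7, 2, 1]
  [4, 5, 5, -2, -7, 0]
  [6, -1, -5, -8, 14, 2]
A^⊗3:
  [13, 14, 14, 7, 2, 9]
  [18, 23, 27, 18, 12, 10]
  [14, 27, 23, 20, 18, 14]
  [14, 23, 23, 16, 14, 10]
  [5, 14, 14, 7, 13, 1]
  [7, 10, 10, 3, 15, 13]
A^⊗4:
  [14, 23, 23, 16, 22, 10]
  [23, 36, 32, 29, 27, 23]
  [27, 32, 36, 27, 23, 19]
  [23, 32, 32, 25, 23, 19]
  [14, 23, 23, 16, 14, 12]
  [18, 19, 19, 12, 16, 14]
Key observation: the optimum is the walk 1->2->1->2->1, with weight 9 + 9 + 9 + 9 = 36.
Optimal value attained by: walk 1->2->1->2->1.
Answer: (A^⊗4)[1][1] = 36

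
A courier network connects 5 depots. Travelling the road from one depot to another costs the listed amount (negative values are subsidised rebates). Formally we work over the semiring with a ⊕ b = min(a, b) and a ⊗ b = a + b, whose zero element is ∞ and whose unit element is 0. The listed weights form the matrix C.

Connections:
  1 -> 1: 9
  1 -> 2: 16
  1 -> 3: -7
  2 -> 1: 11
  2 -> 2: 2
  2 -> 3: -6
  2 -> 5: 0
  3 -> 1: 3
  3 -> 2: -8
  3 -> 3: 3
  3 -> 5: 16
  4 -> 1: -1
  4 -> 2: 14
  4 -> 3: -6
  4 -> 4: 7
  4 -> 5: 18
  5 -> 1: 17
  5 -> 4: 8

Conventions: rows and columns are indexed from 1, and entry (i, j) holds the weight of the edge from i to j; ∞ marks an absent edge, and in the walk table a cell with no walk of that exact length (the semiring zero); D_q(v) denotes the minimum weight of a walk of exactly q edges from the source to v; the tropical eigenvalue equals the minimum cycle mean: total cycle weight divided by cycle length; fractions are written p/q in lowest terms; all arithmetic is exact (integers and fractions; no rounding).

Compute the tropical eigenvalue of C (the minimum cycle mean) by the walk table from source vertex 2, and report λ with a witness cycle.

q=0: [∞, 0, ∞, ∞, ∞]
q=1: [11, 2, -6, ∞, 0]
q=2: [-3, -14, -4, 8, 2]
q=3: [-3, -12, -20, 10, -14]
q=4: [-17, -28, -18, -6, -12]
q=5: [-17, -26, -34, -4, -28]
Optimal cycle mean attained by: cycle 2->3->2, total (-6) + (-8), length 2.
Answer: λ = -7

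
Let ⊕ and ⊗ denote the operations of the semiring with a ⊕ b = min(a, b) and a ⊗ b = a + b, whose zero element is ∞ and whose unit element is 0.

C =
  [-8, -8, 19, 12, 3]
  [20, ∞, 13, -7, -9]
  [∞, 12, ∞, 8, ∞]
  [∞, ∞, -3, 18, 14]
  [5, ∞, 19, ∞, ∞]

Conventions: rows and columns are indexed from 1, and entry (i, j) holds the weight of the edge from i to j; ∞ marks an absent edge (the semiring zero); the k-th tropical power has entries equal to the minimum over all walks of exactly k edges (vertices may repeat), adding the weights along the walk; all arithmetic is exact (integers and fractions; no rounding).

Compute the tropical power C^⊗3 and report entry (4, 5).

C^⊗2:
  [-16, -16, 5, -15, -17]
  [-4, 12, -10, 11, 7]
  [32, ∞, 5, 5, 3]
  [19, 9, 15, 5, 32]
  [-3, -3, 24, 17, 8]
C^⊗3:
  [-24, -24, -18, -23, -25]
  [-12, -12, 8, -2, -1]
  [8, 17, 2, 13, 19]
  [11, 11, 2, 2, 0]
  [-11, -11, 10, -10, -12]
Key observation: the optimum is the walk 4->3->2->5, with weight (-3) + 12 + (-9) = 0.
Optimal value attained by: walk 4->3->2->5.
Answer: (C^⊗3)[4][5] = 0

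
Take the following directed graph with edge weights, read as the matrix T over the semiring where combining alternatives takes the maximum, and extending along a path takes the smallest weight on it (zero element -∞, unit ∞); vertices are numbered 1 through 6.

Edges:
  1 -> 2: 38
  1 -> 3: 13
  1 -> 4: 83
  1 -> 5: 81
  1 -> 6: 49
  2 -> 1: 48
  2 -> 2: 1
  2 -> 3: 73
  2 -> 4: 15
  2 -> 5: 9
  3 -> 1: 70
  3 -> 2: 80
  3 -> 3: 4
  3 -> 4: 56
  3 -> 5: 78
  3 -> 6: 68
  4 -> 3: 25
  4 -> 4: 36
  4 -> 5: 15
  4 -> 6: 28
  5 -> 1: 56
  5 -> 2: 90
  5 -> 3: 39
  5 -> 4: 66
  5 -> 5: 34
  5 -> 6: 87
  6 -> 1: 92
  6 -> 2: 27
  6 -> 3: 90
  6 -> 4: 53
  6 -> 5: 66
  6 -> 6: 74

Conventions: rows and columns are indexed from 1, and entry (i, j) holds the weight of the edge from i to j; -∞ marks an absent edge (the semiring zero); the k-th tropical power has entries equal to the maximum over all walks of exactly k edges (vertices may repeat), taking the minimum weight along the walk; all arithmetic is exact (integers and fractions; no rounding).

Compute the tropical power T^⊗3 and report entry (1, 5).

T^⊗2:
  [56, 81, 49, 66, 49, 81]
  [70, 73, 15, 56, 73, 68]
  [68, 78, 73, 70, 70, 78]
  [28, 27, 28, 36, 28, 28]
  [87, 39, 87, 56, 66, 74]
  [74, 80, 74, 83, 81, 74]
T^⊗3:
  [81, 49, 81, 56, 66, 74]
  [68, 73, 73, 70, 70, 73]
  [78, 73, 78, 68, 73, 74]
  [28, 28, 28, 36, 28, 28]
  [74, 80, 74, 83, 81, 74]
  [74, 81, 74, 74, 74, 81]
Key observation: the optimum is the walk 1->5->6->5, with weight 81 min 87 min 66 = 66.
Optimal value attained by: walk 1->5->6->5.
Answer: (T^⊗3)[1][5] = 66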